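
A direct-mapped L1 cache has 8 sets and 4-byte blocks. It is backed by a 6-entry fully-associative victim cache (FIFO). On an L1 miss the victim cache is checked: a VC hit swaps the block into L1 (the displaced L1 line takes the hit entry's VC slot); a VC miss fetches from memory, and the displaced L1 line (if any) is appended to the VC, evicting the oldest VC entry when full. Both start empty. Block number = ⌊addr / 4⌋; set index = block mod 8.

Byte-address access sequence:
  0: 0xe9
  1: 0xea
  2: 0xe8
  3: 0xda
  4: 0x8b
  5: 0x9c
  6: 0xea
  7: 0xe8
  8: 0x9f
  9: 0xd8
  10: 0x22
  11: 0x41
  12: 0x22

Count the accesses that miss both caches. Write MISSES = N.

0: 0xe9 (blk 58, set 2) → MISS  vc=[]
1: 0xea (blk 58, set 2) → L1-HIT  vc=[]
2: 0xe8 (blk 58, set 2) → L1-HIT  vc=[]
3: 0xda (blk 54, set 6) → MISS  vc=[]
4: 0x8b (blk 34, set 2) → MISS  vc=[58]
5: 0x9c (blk 39, set 7) → MISS  vc=[58]
6: 0xea (blk 58, set 2) → VC-HIT  vc=[34]
7: 0xe8 (blk 58, set 2) → L1-HIT  vc=[34]
8: 0x9f (blk 39, set 7) → L1-HIT  vc=[34]
9: 0xd8 (blk 54, set 6) → L1-HIT  vc=[34]
10: 0x22 (blk 8, set 0) → MISS  vc=[34]
11: 0x41 (blk 16, set 0) → MISS  vc=[34, 8]
12: 0x22 (blk 8, set 0) → VC-HIT  vc=[34, 16]

MISSES = 6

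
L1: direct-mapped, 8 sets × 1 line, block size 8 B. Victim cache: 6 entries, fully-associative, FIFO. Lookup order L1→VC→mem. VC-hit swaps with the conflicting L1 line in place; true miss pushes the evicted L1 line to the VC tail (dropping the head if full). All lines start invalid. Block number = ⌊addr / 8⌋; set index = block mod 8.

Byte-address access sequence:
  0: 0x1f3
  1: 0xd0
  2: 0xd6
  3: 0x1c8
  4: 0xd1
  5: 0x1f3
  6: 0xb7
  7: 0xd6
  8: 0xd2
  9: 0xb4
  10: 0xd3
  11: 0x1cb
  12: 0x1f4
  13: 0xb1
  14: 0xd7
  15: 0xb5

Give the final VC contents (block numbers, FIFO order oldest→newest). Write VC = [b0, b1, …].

#0 0x1f3→b62/s6 MISS; vc=[]
#1 0xd0→b26/s2 MISS; vc=[]
#2 0xd6→b26/s2 L1-HIT; vc=[]
#3 0x1c8→b57/s1 MISS; vc=[]
#4 0xd1→b26/s2 L1-HIT; vc=[]
#5 0x1f3→b62/s6 L1-HIT; vc=[]
#6 0xb7→b22/s6 MISS; vc=[62]
#7 0xd6→b26/s2 L1-HIT; vc=[62]
#8 0xd2→b26/s2 L1-HIT; vc=[62]
#9 0xb4→b22/s6 L1-HIT; vc=[62]
#10 0xd3→b26/s2 L1-HIT; vc=[62]
#11 0x1cb→b57/s1 L1-HIT; vc=[62]
#12 0x1f4→b62/s6 VC-HIT; vc=[22]
#13 0xb1→b22/s6 VC-HIT; vc=[62]
#14 0xd7→b26/s2 L1-HIT; vc=[62]
#15 0xb5→b22/s6 L1-HIT; vc=[62]

VC = [62]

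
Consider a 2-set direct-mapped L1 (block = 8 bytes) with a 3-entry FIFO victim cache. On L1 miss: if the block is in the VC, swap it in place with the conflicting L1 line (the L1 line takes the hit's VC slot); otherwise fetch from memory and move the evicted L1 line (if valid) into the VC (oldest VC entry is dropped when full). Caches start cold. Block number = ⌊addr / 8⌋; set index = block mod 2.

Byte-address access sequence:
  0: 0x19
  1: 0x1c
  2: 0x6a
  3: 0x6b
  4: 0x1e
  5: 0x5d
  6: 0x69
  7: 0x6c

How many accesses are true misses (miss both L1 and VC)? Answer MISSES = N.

MISSES = 3

  [0] addr=0x19 blk=3 s=1: MISS | VC []
  [1] addr=0x1c blk=3 s=1: L1-HIT | VC []
  [2] addr=0x6a blk=13 s=1: MISS | VC [3]
  [3] addr=0x6b blk=13 s=1: L1-HIT | VC [3]
  [4] addr=0x1e blk=3 s=1: VC-HIT | VC [13]
  [5] addr=0x5d blk=11 s=1: MISS | VC [13, 3]
  [6] addr=0x69 blk=13 s=1: VC-HIT | VC [11, 3]
  [7] addr=0x6c blk=13 s=1: L1-HIT | VC [11, 3]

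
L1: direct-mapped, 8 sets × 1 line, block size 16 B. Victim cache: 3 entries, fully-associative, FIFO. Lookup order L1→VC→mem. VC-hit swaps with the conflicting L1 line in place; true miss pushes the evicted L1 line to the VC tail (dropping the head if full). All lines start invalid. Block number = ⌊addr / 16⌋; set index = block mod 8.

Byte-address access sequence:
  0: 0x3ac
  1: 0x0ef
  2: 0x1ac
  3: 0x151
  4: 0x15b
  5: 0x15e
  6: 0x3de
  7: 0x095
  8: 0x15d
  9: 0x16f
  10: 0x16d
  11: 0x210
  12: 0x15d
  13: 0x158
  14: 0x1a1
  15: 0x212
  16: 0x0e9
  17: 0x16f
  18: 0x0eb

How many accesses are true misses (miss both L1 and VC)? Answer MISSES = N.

MISSES = 8

#0 0x3ac→b58/s2 MISS; vc=[]
#1 0xef→b14/s6 MISS; vc=[]
#2 0x1ac→b26/s2 MISS; vc=[58]
#3 0x151→b21/s5 MISS; vc=[58]
#4 0x15b→b21/s5 L1-HIT; vc=[58]
#5 0x15e→b21/s5 L1-HIT; vc=[58]
#6 0x3de→b61/s5 MISS; vc=[58,21]
#7 0x95→b9/s1 MISS; vc=[58,21]
#8 0x15d→b21/s5 VC-HIT; vc=[58,61]
#9 0x16f→b22/s6 MISS; vc=[58,61,14]
#10 0x16d→b22/s6 L1-HIT; vc=[58,61,14]
#11 0x210→b33/s1 MISS; vc=[61,14,9]
#12 0x15d→b21/s5 L1-HIT; vc=[61,14,9]
#13 0x158→b21/s5 L1-HIT; vc=[61,14,9]
#14 0x1a1→b26/s2 L1-HIT; vc=[61,14,9]
#15 0x212→b33/s1 L1-HIT; vc=[61,14,9]
#16 0xe9→b14/s6 VC-HIT; vc=[61,22,9]
#17 0x16f→b22/s6 VC-HIT; vc=[61,14,9]
#18 0xeb→b14/s6 VC-HIT; vc=[61,22,9]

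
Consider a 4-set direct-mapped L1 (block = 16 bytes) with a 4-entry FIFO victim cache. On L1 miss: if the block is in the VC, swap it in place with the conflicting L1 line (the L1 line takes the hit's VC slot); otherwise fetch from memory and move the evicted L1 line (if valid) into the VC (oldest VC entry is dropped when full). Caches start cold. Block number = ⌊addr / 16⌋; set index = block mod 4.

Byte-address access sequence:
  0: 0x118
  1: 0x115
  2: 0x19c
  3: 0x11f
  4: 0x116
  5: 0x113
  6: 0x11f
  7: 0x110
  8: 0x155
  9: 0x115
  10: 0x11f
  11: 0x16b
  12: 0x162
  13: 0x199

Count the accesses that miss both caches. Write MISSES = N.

#0 0x118→b17/s1 MISS; vc=[]
#1 0x115→b17/s1 L1-HIT; vc=[]
#2 0x19c→b25/s1 MISS; vc=[17]
#3 0x11f→b17/s1 VC-HIT; vc=[25]
#4 0x116→b17/s1 L1-HIT; vc=[25]
#5 0x113→b17/s1 L1-HIT; vc=[25]
#6 0x11f→b17/s1 L1-HIT; vc=[25]
#7 0x110→b17/s1 L1-HIT; vc=[25]
#8 0x155→b21/s1 MISS; vc=[25,17]
#9 0x115→b17/s1 VC-HIT; vc=[25,21]
#10 0x11f→b17/s1 L1-HIT; vc=[25,21]
#11 0x16b→b22/s2 MISS; vc=[25,21]
#12 0x162→b22/s2 L1-HIT; vc=[25,21]
#13 0x199→b25/s1 VC-HIT; vc=[17,21]

MISSES = 4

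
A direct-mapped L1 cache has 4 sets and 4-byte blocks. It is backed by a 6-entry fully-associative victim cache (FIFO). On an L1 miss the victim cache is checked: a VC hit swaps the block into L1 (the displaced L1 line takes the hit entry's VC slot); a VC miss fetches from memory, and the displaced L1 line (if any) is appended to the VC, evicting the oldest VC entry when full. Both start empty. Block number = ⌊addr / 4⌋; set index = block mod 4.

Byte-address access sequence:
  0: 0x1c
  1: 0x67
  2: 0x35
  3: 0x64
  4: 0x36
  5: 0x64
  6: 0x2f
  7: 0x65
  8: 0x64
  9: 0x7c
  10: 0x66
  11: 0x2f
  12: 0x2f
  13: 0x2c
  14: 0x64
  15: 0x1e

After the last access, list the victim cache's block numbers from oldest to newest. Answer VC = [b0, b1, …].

#0 0x1c→b7/s3 MISS; vc=[]
#1 0x67→b25/s1 MISS; vc=[]
#2 0x35→b13/s1 MISS; vc=[25]
#3 0x64→b25/s1 VC-HIT; vc=[13]
#4 0x36→b13/s1 VC-HIT; vc=[25]
#5 0x64→b25/s1 VC-HIT; vc=[13]
#6 0x2f→b11/s3 MISS; vc=[13,7]
#7 0x65→b25/s1 L1-HIT; vc=[13,7]
#8 0x64→b25/s1 L1-HIT; vc=[13,7]
#9 0x7c→b31/s3 MISS; vc=[13,7,11]
#10 0x66→b25/s1 L1-HIT; vc=[13,7,11]
#11 0x2f→b11/s3 VC-HIT; vc=[13,7,31]
#12 0x2f→b11/s3 L1-HIT; vc=[13,7,31]
#13 0x2c→b11/s3 L1-HIT; vc=[13,7,31]
#14 0x64→b25/s1 L1-HIT; vc=[13,7,31]
#15 0x1e→b7/s3 VC-HIT; vc=[13,11,31]

VC = [13, 11, 31]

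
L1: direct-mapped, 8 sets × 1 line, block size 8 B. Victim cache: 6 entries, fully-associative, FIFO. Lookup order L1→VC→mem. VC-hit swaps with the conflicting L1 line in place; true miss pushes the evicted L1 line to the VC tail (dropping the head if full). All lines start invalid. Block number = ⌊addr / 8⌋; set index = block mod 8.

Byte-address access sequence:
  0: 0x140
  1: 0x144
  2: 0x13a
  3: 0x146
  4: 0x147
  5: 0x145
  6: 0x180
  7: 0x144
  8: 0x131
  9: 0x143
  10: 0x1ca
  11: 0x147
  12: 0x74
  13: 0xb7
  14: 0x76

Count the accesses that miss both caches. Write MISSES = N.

0: 0x140 (blk 40, set 0) → MISS  vc=[]
1: 0x144 (blk 40, set 0) → L1-HIT  vc=[]
2: 0x13a (blk 39, set 7) → MISS  vc=[]
3: 0x146 (blk 40, set 0) → L1-HIT  vc=[]
4: 0x147 (blk 40, set 0) → L1-HIT  vc=[]
5: 0x145 (blk 40, set 0) → L1-HIT  vc=[]
6: 0x180 (blk 48, set 0) → MISS  vc=[40]
7: 0x144 (blk 40, set 0) → VC-HIT  vc=[48]
8: 0x131 (blk 38, set 6) → MISS  vc=[48]
9: 0x143 (blk 40, set 0) → L1-HIT  vc=[48]
10: 0x1ca (blk 57, set 1) → MISS  vc=[48]
11: 0x147 (blk 40, set 0) → L1-HIT  vc=[48]
12: 0x74 (blk 14, set 6) → MISS  vc=[48, 38]
13: 0xb7 (blk 22, set 6) → MISS  vc=[48, 38, 14]
14: 0x76 (blk 14, set 6) → VC-HIT  vc=[48, 38, 22]

MISSES = 7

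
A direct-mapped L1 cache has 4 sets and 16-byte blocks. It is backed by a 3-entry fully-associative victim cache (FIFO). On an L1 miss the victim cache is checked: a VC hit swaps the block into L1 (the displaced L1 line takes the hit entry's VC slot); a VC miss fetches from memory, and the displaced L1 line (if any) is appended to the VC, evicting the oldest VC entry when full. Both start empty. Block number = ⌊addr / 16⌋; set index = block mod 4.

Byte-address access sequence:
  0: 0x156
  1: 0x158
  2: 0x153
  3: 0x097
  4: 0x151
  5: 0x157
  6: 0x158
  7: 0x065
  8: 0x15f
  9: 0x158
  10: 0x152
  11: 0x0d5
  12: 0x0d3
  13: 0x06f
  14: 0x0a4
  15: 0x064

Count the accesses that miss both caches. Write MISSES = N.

0: 0x156 (blk 21, set 1) → MISS  vc=[]
1: 0x158 (blk 21, set 1) → L1-HIT  vc=[]
2: 0x153 (blk 21, set 1) → L1-HIT  vc=[]
3: 0x97 (blk 9, set 1) → MISS  vc=[21]
4: 0x151 (blk 21, set 1) → VC-HIT  vc=[9]
5: 0x157 (blk 21, set 1) → L1-HIT  vc=[9]
6: 0x158 (blk 21, set 1) → L1-HIT  vc=[9]
7: 0x65 (blk 6, set 2) → MISS  vc=[9]
8: 0x15f (blk 21, set 1) → L1-HIT  vc=[9]
9: 0x158 (blk 21, set 1) → L1-HIT  vc=[9]
10: 0x152 (blk 21, set 1) → L1-HIT  vc=[9]
11: 0xd5 (blk 13, set 1) → MISS  vc=[9, 21]
12: 0xd3 (blk 13, set 1) → L1-HIT  vc=[9, 21]
13: 0x6f (blk 6, set 2) → L1-HIT  vc=[9, 21]
14: 0xa4 (blk 10, set 2) → MISS  vc=[9, 21, 6]
15: 0x64 (blk 6, set 2) → VC-HIT  vc=[9, 21, 10]

MISSES = 5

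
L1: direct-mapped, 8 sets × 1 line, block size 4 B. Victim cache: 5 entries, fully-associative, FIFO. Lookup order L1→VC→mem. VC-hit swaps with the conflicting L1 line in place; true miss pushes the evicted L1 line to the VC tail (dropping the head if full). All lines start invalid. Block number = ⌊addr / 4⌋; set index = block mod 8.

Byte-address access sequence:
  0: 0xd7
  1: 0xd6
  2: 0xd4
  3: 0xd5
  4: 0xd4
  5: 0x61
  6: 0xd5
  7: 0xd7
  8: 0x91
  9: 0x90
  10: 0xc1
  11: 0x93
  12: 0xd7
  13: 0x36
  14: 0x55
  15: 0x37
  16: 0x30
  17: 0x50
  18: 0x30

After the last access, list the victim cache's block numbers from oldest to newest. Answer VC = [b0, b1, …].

VC = [24, 53, 21, 36, 20]

0: 0xd7 (blk 53, set 5) → MISS  vc=[]
1: 0xd6 (blk 53, set 5) → L1-HIT  vc=[]
2: 0xd4 (blk 53, set 5) → L1-HIT  vc=[]
3: 0xd5 (blk 53, set 5) → L1-HIT  vc=[]
4: 0xd4 (blk 53, set 5) → L1-HIT  vc=[]
5: 0x61 (blk 24, set 0) → MISS  vc=[]
6: 0xd5 (blk 53, set 5) → L1-HIT  vc=[]
7: 0xd7 (blk 53, set 5) → L1-HIT  vc=[]
8: 0x91 (blk 36, set 4) → MISS  vc=[]
9: 0x90 (blk 36, set 4) → L1-HIT  vc=[]
10: 0xc1 (blk 48, set 0) → MISS  vc=[24]
11: 0x93 (blk 36, set 4) → L1-HIT  vc=[24]
12: 0xd7 (blk 53, set 5) → L1-HIT  vc=[24]
13: 0x36 (blk 13, set 5) → MISS  vc=[24, 53]
14: 0x55 (blk 21, set 5) → MISS  vc=[24, 53, 13]
15: 0x37 (blk 13, set 5) → VC-HIT  vc=[24, 53, 21]
16: 0x30 (blk 12, set 4) → MISS  vc=[24, 53, 21, 36]
17: 0x50 (blk 20, set 4) → MISS  vc=[24, 53, 21, 36, 12]
18: 0x30 (blk 12, set 4) → VC-HIT  vc=[24, 53, 21, 36, 20]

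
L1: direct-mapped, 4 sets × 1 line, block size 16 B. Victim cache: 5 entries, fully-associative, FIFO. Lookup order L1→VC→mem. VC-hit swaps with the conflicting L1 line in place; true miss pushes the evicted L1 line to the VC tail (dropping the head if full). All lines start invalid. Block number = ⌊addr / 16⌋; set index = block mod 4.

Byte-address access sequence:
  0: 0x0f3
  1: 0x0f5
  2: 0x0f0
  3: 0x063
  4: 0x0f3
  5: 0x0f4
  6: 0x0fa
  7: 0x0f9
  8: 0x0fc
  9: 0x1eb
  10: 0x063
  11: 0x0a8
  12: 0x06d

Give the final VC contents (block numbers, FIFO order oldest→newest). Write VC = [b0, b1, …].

0: 0xf3 (blk 15, set 3) → MISS  vc=[]
1: 0xf5 (blk 15, set 3) → L1-HIT  vc=[]
2: 0xf0 (blk 15, set 3) → L1-HIT  vc=[]
3: 0x63 (blk 6, set 2) → MISS  vc=[]
4: 0xf3 (blk 15, set 3) → L1-HIT  vc=[]
5: 0xf4 (blk 15, set 3) → L1-HIT  vc=[]
6: 0xfa (blk 15, set 3) → L1-HIT  vc=[]
7: 0xf9 (blk 15, set 3) → L1-HIT  vc=[]
8: 0xfc (blk 15, set 3) → L1-HIT  vc=[]
9: 0x1eb (blk 30, set 2) → MISS  vc=[6]
10: 0x63 (blk 6, set 2) → VC-HIT  vc=[30]
11: 0xa8 (blk 10, set 2) → MISS  vc=[30, 6]
12: 0x6d (blk 6, set 2) → VC-HIT  vc=[30, 10]

VC = [30, 10]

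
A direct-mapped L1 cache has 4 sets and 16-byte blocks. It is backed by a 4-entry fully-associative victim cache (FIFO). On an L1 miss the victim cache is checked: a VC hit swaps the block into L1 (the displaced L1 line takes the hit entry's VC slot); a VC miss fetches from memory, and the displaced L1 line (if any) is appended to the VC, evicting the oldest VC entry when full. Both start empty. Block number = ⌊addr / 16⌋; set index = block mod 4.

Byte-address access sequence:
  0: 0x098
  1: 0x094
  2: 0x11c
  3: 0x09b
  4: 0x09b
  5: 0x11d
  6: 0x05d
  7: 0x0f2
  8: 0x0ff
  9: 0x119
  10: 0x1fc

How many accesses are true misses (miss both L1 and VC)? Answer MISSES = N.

0: 0x98 (blk 9, set 1) → MISS  vc=[]
1: 0x94 (blk 9, set 1) → L1-HIT  vc=[]
2: 0x11c (blk 17, set 1) → MISS  vc=[9]
3: 0x9b (blk 9, set 1) → VC-HIT  vc=[17]
4: 0x9b (blk 9, set 1) → L1-HIT  vc=[17]
5: 0x11d (blk 17, set 1) → VC-HIT  vc=[9]
6: 0x5d (blk 5, set 1) → MISS  vc=[9, 17]
7: 0xf2 (blk 15, set 3) → MISS  vc=[9, 17]
8: 0xff (blk 15, set 3) → L1-HIT  vc=[9, 17]
9: 0x119 (blk 17, set 1) → VC-HIT  vc=[9, 5]
10: 0x1fc (blk 31, set 3) → MISS  vc=[9, 5, 15]

MISSES = 5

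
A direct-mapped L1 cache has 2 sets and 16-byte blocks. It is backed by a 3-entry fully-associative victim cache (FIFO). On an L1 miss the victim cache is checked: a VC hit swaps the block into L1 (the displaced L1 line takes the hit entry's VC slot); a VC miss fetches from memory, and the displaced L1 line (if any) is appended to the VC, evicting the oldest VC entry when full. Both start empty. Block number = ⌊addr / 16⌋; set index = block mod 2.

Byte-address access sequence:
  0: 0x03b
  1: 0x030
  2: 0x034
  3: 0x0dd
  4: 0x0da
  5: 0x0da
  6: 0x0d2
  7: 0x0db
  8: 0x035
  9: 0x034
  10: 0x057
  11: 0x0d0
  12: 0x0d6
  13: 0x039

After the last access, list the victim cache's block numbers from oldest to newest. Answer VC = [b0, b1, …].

0: 0x3b (blk 3, set 1) → MISS  vc=[]
1: 0x30 (blk 3, set 1) → L1-HIT  vc=[]
2: 0x34 (blk 3, set 1) → L1-HIT  vc=[]
3: 0xdd (blk 13, set 1) → MISS  vc=[3]
4: 0xda (blk 13, set 1) → L1-HIT  vc=[3]
5: 0xda (blk 13, set 1) → L1-HIT  vc=[3]
6: 0xd2 (blk 13, set 1) → L1-HIT  vc=[3]
7: 0xdb (blk 13, set 1) → L1-HIT  vc=[3]
8: 0x35 (blk 3, set 1) → VC-HIT  vc=[13]
9: 0x34 (blk 3, set 1) → L1-HIT  vc=[13]
10: 0x57 (blk 5, set 1) → MISS  vc=[13, 3]
11: 0xd0 (blk 13, set 1) → VC-HIT  vc=[5, 3]
12: 0xd6 (blk 13, set 1) → L1-HIT  vc=[5, 3]
13: 0x39 (blk 3, set 1) → VC-HIT  vc=[5, 13]

VC = [5, 13]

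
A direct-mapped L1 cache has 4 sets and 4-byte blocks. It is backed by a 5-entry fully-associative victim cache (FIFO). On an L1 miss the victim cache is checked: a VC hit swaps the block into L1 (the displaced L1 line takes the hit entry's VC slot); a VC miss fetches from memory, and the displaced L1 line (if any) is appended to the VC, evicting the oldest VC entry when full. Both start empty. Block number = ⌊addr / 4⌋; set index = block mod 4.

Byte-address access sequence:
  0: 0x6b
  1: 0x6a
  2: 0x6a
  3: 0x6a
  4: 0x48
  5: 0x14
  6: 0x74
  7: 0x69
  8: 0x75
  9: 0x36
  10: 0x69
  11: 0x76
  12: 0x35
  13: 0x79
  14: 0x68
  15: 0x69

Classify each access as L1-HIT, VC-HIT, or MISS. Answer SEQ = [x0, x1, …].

SEQ = [MISS, L1-HIT, L1-HIT, L1-HIT, MISS, MISS, MISS, VC-HIT, L1-HIT, MISS, L1-HIT, VC-HIT, VC-HIT, MISS, VC-HIT, L1-HIT]

  [0] addr=0x6b blk=26 s=2: MISS | VC []
  [1] addr=0x6a blk=26 s=2: L1-HIT | VC []
  [2] addr=0x6a blk=26 s=2: L1-HIT | VC []
  [3] addr=0x6a blk=26 s=2: L1-HIT | VC []
  [4] addr=0x48 blk=18 s=2: MISS | VC [26]
  [5] addr=0x14 blk=5 s=1: MISS | VC [26]
  [6] addr=0x74 blk=29 s=1: MISS | VC [26, 5]
  [7] addr=0x69 blk=26 s=2: VC-HIT | VC [18, 5]
  [8] addr=0x75 blk=29 s=1: L1-HIT | VC [18, 5]
  [9] addr=0x36 blk=13 s=1: MISS | VC [18, 5, 29]
  [10] addr=0x69 blk=26 s=2: L1-HIT | VC [18, 5, 29]
  [11] addr=0x76 blk=29 s=1: VC-HIT | VC [18, 5, 13]
  [12] addr=0x35 blk=13 s=1: VC-HIT | VC [18, 5, 29]
  [13] addr=0x79 blk=30 s=2: MISS | VC [18, 5, 29, 26]
  [14] addr=0x68 blk=26 s=2: VC-HIT | VC [18, 5, 29, 30]
  [15] addr=0x69 blk=26 s=2: L1-HIT | VC [18, 5, 29, 30]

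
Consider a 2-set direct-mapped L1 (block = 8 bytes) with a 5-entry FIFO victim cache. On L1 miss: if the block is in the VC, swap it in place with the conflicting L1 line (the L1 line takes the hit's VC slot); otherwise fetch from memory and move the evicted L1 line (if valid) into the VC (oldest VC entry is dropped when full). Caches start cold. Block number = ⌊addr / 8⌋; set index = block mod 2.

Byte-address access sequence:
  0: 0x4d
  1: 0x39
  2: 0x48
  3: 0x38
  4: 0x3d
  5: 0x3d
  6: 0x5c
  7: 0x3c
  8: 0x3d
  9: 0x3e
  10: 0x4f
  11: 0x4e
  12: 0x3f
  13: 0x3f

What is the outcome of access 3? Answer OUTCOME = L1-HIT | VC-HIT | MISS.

OUTCOME = VC-HIT

0: 0x4d (blk 9, set 1) → MISS  vc=[]
1: 0x39 (blk 7, set 1) → MISS  vc=[9]
2: 0x48 (blk 9, set 1) → VC-HIT  vc=[7]
3: 0x38 (blk 7, set 1) → VC-HIT  vc=[9]
4: 0x3d (blk 7, set 1) → L1-HIT  vc=[9]
5: 0x3d (blk 7, set 1) → L1-HIT  vc=[9]
6: 0x5c (blk 11, set 1) → MISS  vc=[9, 7]
7: 0x3c (blk 7, set 1) → VC-HIT  vc=[9, 11]
8: 0x3d (blk 7, set 1) → L1-HIT  vc=[9, 11]
9: 0x3e (blk 7, set 1) → L1-HIT  vc=[9, 11]
10: 0x4f (blk 9, set 1) → VC-HIT  vc=[7, 11]
11: 0x4e (blk 9, set 1) → L1-HIT  vc=[7, 11]
12: 0x3f (blk 7, set 1) → VC-HIT  vc=[9, 11]
13: 0x3f (blk 7, set 1) → L1-HIT  vc=[9, 11]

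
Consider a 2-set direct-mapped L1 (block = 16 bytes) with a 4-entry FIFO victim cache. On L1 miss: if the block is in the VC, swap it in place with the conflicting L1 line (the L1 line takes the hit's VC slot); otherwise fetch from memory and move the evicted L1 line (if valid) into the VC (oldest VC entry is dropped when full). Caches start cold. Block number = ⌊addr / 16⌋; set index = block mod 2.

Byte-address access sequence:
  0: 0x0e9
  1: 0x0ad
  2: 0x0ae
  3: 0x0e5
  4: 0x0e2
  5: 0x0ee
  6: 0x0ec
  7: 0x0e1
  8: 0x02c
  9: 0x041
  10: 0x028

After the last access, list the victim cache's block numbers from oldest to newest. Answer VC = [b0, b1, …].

#0 0xe9→b14/s0 MISS; vc=[]
#1 0xad→b10/s0 MISS; vc=[14]
#2 0xae→b10/s0 L1-HIT; vc=[14]
#3 0xe5→b14/s0 VC-HIT; vc=[10]
#4 0xe2→b14/s0 L1-HIT; vc=[10]
#5 0xee→b14/s0 L1-HIT; vc=[10]
#6 0xec→b14/s0 L1-HIT; vc=[10]
#7 0xe1→b14/s0 L1-HIT; vc=[10]
#8 0x2c→b2/s0 MISS; vc=[10,14]
#9 0x41→b4/s0 MISS; vc=[10,14,2]
#10 0x28→b2/s0 VC-HIT; vc=[10,14,4]

VC = [10, 14, 4]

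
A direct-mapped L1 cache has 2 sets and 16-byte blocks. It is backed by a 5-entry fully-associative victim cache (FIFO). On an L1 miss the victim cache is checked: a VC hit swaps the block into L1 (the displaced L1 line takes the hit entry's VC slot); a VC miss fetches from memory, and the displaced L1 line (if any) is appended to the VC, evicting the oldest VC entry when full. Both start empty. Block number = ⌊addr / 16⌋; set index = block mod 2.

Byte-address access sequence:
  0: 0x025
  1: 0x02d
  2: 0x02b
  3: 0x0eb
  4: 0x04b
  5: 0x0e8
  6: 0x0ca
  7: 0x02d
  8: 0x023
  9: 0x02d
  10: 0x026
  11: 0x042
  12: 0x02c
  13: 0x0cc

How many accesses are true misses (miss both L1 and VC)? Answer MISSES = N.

#0 0x25→b2/s0 MISS; vc=[]
#1 0x2d→b2/s0 L1-HIT; vc=[]
#2 0x2b→b2/s0 L1-HIT; vc=[]
#3 0xeb→b14/s0 MISS; vc=[2]
#4 0x4b→b4/s0 MISS; vc=[2,14]
#5 0xe8→b14/s0 VC-HIT; vc=[2,4]
#6 0xca→b12/s0 MISS; vc=[2,4,14]
#7 0x2d→b2/s0 VC-HIT; vc=[12,4,14]
#8 0x23→b2/s0 L1-HIT; vc=[12,4,14]
#9 0x2d→b2/s0 L1-HIT; vc=[12,4,14]
#10 0x26→b2/s0 L1-HIT; vc=[12,4,14]
#11 0x42→b4/s0 VC-HIT; vc=[12,2,14]
#12 0x2c→b2/s0 VC-HIT; vc=[12,4,14]
#13 0xcc→b12/s0 VC-HIT; vc=[2,4,14]

MISSES = 4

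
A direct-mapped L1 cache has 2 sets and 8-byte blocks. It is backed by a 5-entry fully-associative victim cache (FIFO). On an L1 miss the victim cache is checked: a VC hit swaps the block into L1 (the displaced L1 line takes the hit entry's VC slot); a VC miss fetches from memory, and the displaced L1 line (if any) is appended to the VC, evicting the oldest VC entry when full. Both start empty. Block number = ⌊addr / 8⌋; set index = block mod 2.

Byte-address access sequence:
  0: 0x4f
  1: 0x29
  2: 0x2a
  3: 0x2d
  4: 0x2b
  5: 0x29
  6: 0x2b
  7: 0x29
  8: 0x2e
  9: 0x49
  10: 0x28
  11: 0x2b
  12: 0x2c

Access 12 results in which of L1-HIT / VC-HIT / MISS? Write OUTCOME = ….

#0 0x4f→b9/s1 MISS; vc=[]
#1 0x29→b5/s1 MISS; vc=[9]
#2 0x2a→b5/s1 L1-HIT; vc=[9]
#3 0x2d→b5/s1 L1-HIT; vc=[9]
#4 0x2b→b5/s1 L1-HIT; vc=[9]
#5 0x29→b5/s1 L1-HIT; vc=[9]
#6 0x2b→b5/s1 L1-HIT; vc=[9]
#7 0x29→b5/s1 L1-HIT; vc=[9]
#8 0x2e→b5/s1 L1-HIT; vc=[9]
#9 0x49→b9/s1 VC-HIT; vc=[5]
#10 0x28→b5/s1 VC-HIT; vc=[9]
#11 0x2b→b5/s1 L1-HIT; vc=[9]
#12 0x2c→b5/s1 L1-HIT; vc=[9]

OUTCOME = L1-HIT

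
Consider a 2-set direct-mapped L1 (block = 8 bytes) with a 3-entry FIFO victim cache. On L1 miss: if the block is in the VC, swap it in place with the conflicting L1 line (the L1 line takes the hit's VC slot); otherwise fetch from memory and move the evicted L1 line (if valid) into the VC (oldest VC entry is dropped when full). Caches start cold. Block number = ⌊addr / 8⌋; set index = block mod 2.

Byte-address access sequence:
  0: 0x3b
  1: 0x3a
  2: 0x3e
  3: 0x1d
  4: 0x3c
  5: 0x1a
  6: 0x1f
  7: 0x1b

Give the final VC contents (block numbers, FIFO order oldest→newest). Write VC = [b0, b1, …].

#0 0x3b→b7/s1 MISS; vc=[]
#1 0x3a→b7/s1 L1-HIT; vc=[]
#2 0x3e→b7/s1 L1-HIT; vc=[]
#3 0x1d→b3/s1 MISS; vc=[7]
#4 0x3c→b7/s1 VC-HIT; vc=[3]
#5 0x1a→b3/s1 VC-HIT; vc=[7]
#6 0x1f→b3/s1 L1-HIT; vc=[7]
#7 0x1b→b3/s1 L1-HIT; vc=[7]

VC = [7]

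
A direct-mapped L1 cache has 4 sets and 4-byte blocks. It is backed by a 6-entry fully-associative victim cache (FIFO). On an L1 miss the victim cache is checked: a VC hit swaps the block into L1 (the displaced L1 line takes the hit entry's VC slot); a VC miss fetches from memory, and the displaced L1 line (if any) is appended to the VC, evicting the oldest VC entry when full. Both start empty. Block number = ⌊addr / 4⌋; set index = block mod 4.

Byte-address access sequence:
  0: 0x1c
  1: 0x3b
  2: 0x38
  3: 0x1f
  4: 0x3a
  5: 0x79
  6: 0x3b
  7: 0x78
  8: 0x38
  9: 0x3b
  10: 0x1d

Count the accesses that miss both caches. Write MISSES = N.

MISSES = 3

0: 0x1c (blk 7, set 3) → MISS  vc=[]
1: 0x3b (blk 14, set 2) → MISS  vc=[]
2: 0x38 (blk 14, set 2) → L1-HIT  vc=[]
3: 0x1f (blk 7, set 3) → L1-HIT  vc=[]
4: 0x3a (blk 14, set 2) → L1-HIT  vc=[]
5: 0x79 (blk 30, set 2) → MISS  vc=[14]
6: 0x3b (blk 14, set 2) → VC-HIT  vc=[30]
7: 0x78 (blk 30, set 2) → VC-HIT  vc=[14]
8: 0x38 (blk 14, set 2) → VC-HIT  vc=[30]
9: 0x3b (blk 14, set 2) → L1-HIT  vc=[30]
10: 0x1d (blk 7, set 3) → L1-HIT  vc=[30]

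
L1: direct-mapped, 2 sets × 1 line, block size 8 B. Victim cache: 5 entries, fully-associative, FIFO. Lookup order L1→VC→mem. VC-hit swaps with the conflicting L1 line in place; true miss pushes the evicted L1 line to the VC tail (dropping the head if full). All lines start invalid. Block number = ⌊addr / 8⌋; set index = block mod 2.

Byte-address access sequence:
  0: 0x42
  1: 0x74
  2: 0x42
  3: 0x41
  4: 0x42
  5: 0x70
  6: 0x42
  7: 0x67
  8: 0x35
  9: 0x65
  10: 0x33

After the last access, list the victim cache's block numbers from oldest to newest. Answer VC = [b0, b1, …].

0: 0x42 (blk 8, set 0) → MISS  vc=[]
1: 0x74 (blk 14, set 0) → MISS  vc=[8]
2: 0x42 (blk 8, set 0) → VC-HIT  vc=[14]
3: 0x41 (blk 8, set 0) → L1-HIT  vc=[14]
4: 0x42 (blk 8, set 0) → L1-HIT  vc=[14]
5: 0x70 (blk 14, set 0) → VC-HIT  vc=[8]
6: 0x42 (blk 8, set 0) → VC-HIT  vc=[14]
7: 0x67 (blk 12, set 0) → MISS  vc=[14, 8]
8: 0x35 (blk 6, set 0) → MISS  vc=[14, 8, 12]
9: 0x65 (blk 12, set 0) → VC-HIT  vc=[14, 8, 6]
10: 0x33 (blk 6, set 0) → VC-HIT  vc=[14, 8, 12]

VC = [14, 8, 12]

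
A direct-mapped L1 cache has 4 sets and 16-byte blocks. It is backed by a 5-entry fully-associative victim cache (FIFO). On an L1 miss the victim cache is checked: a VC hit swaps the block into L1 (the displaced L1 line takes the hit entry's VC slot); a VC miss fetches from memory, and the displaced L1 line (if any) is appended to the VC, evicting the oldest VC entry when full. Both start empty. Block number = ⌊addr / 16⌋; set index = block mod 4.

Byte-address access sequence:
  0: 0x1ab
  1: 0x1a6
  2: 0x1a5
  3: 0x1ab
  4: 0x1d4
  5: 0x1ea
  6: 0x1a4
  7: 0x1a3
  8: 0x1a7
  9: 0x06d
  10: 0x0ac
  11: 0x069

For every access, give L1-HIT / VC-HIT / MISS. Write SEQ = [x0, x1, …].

#0 0x1ab→b26/s2 MISS; vc=[]
#1 0x1a6→b26/s2 L1-HIT; vc=[]
#2 0x1a5→b26/s2 L1-HIT; vc=[]
#3 0x1ab→b26/s2 L1-HIT; vc=[]
#4 0x1d4→b29/s1 MISS; vc=[]
#5 0x1ea→b30/s2 MISS; vc=[26]
#6 0x1a4→b26/s2 VC-HIT; vc=[30]
#7 0x1a3→b26/s2 L1-HIT; vc=[30]
#8 0x1a7→b26/s2 L1-HIT; vc=[30]
#9 0x6d→b6/s2 MISS; vc=[30,26]
#10 0xac→b10/s2 MISS; vc=[30,26,6]
#11 0x69→b6/s2 VC-HIT; vc=[30,26,10]

SEQ = [MISS, L1-HIT, L1-HIT, L1-HIT, MISS, MISS, VC-HIT, L1-HIT, L1-HIT, MISS, MISS, VC-HIT]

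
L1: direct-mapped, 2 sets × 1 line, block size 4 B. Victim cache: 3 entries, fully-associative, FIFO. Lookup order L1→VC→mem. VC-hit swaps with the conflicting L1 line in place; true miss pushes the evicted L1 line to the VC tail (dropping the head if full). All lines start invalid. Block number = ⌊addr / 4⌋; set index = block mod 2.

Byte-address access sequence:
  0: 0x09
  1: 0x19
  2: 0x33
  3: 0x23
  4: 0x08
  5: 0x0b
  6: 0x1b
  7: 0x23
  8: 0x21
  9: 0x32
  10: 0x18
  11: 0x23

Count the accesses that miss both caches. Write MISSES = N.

MISSES = 4

#0 0x9→b2/s0 MISS; vc=[]
#1 0x19→b6/s0 MISS; vc=[2]
#2 0x33→b12/s0 MISS; vc=[2,6]
#3 0x23→b8/s0 MISS; vc=[2,6,12]
#4 0x8→b2/s0 VC-HIT; vc=[8,6,12]
#5 0xb→b2/s0 L1-HIT; vc=[8,6,12]
#6 0x1b→b6/s0 VC-HIT; vc=[8,2,12]
#7 0x23→b8/s0 VC-HIT; vc=[6,2,12]
#8 0x21→b8/s0 L1-HIT; vc=[6,2,12]
#9 0x32→b12/s0 VC-HIT; vc=[6,2,8]
#10 0x18→b6/s0 VC-HIT; vc=[12,2,8]
#11 0x23→b8/s0 VC-HIT; vc=[12,2,6]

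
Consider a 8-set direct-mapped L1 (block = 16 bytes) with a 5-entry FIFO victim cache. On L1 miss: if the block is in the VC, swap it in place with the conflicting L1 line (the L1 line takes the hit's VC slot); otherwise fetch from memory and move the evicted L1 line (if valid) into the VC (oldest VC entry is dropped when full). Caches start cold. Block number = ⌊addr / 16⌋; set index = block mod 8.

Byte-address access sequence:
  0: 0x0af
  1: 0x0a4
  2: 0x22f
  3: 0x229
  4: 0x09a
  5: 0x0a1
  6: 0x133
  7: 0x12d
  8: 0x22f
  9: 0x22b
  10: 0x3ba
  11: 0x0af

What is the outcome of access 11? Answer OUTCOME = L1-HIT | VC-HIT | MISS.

OUTCOME = VC-HIT

  [0] addr=0xaf blk=10 s=2: MISS | VC []
  [1] addr=0xa4 blk=10 s=2: L1-HIT | VC []
  [2] addr=0x22f blk=34 s=2: MISS | VC [10]
  [3] addr=0x229 blk=34 s=2: L1-HIT | VC [10]
  [4] addr=0x9a blk=9 s=1: MISS | VC [10]
  [5] addr=0xa1 blk=10 s=2: VC-HIT | VC [34]
  [6] addr=0x133 blk=19 s=3: MISS | VC [34]
  [7] addr=0x12d blk=18 s=2: MISS | VC [34, 10]
  [8] addr=0x22f blk=34 s=2: VC-HIT | VC [18, 10]
  [9] addr=0x22b blk=34 s=2: L1-HIT | VC [18, 10]
  [10] addr=0x3ba blk=59 s=3: MISS | VC [18, 10, 19]
  [11] addr=0xaf blk=10 s=2: VC-HIT | VC [18, 34, 19]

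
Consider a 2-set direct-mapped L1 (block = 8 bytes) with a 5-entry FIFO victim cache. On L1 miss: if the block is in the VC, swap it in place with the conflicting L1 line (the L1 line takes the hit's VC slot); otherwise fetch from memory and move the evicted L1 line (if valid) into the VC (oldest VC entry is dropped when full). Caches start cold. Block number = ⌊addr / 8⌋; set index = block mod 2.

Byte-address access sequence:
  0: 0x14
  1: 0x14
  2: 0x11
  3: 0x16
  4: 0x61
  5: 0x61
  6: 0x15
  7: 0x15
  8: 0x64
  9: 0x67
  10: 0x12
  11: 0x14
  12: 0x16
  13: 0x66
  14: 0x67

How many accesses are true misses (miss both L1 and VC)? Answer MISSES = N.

  [0] addr=0x14 blk=2 s=0: MISS | VC []
  [1] addr=0x14 blk=2 s=0: L1-HIT | VC []
  [2] addr=0x11 blk=2 s=0: L1-HIT | VC []
  [3] addr=0x16 blk=2 s=0: L1-HIT | VC []
  [4] addr=0x61 blk=12 s=0: MISS | VC [2]
  [5] addr=0x61 blk=12 s=0: L1-HIT | VC [2]
  [6] addr=0x15 blk=2 s=0: VC-HIT | VC [12]
  [7] addr=0x15 blk=2 s=0: L1-HIT | VC [12]
  [8] addr=0x64 blk=12 s=0: VC-HIT | VC [2]
  [9] addr=0x67 blk=12 s=0: L1-HIT | VC [2]
  [10] addr=0x12 blk=2 s=0: VC-HIT | VC [12]
  [11] addr=0x14 blk=2 s=0: L1-HIT | VC [12]
  [12] addr=0x16 blk=2 s=0: L1-HIT | VC [12]
  [13] addr=0x66 blk=12 s=0: VC-HIT | VC [2]
  [14] addr=0x67 blk=12 s=0: L1-HIT | VC [2]

MISSES = 2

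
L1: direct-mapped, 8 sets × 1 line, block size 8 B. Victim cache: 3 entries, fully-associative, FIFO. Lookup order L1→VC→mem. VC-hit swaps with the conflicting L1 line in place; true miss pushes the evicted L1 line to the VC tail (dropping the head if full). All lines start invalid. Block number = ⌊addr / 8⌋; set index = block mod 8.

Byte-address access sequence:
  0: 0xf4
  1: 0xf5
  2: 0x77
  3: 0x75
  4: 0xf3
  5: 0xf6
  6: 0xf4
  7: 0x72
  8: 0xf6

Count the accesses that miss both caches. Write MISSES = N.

MISSES = 2

  [0] addr=0xf4 blk=30 s=6: MISS | VC []
  [1] addr=0xf5 blk=30 s=6: L1-HIT | VC []
  [2] addr=0x77 blk=14 s=6: MISS | VC [30]
  [3] addr=0x75 blk=14 s=6: L1-HIT | VC [30]
  [4] addr=0xf3 blk=30 s=6: VC-HIT | VC [14]
  [5] addr=0xf6 blk=30 s=6: L1-HIT | VC [14]
  [6] addr=0xf4 blk=30 s=6: L1-HIT | VC [14]
  [7] addr=0x72 blk=14 s=6: VC-HIT | VC [30]
  [8] addr=0xf6 blk=30 s=6: VC-HIT | VC [14]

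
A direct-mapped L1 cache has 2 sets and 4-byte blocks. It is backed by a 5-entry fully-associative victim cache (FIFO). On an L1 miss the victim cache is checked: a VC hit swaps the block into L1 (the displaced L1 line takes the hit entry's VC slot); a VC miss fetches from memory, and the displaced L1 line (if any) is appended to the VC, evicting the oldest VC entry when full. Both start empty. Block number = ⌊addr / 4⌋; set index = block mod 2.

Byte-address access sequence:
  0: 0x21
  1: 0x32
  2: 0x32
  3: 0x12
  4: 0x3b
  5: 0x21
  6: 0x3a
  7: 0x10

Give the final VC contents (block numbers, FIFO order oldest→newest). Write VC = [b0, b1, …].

VC = [8, 12, 14]

0: 0x21 (blk 8, set 0) → MISS  vc=[]
1: 0x32 (blk 12, set 0) → MISS  vc=[8]
2: 0x32 (blk 12, set 0) → L1-HIT  vc=[8]
3: 0x12 (blk 4, set 0) → MISS  vc=[8, 12]
4: 0x3b (blk 14, set 0) → MISS  vc=[8, 12, 4]
5: 0x21 (blk 8, set 0) → VC-HIT  vc=[14, 12, 4]
6: 0x3a (blk 14, set 0) → VC-HIT  vc=[8, 12, 4]
7: 0x10 (blk 4, set 0) → VC-HIT  vc=[8, 12, 14]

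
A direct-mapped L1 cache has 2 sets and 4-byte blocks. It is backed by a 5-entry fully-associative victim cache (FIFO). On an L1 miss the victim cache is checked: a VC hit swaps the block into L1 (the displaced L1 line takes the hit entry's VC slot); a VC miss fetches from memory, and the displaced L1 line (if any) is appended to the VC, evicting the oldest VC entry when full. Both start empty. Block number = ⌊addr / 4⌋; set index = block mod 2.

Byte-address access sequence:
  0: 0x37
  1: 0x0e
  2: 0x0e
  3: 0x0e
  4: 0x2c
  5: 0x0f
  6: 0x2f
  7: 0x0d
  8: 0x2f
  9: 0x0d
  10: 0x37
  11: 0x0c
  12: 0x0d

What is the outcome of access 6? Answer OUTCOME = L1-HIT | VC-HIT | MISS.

OUTCOME = VC-HIT

0: 0x37 (blk 13, set 1) → MISS  vc=[]
1: 0xe (blk 3, set 1) → MISS  vc=[13]
2: 0xe (blk 3, set 1) → L1-HIT  vc=[13]
3: 0xe (blk 3, set 1) → L1-HIT  vc=[13]
4: 0x2c (blk 11, set 1) → MISS  vc=[13, 3]
5: 0xf (blk 3, set 1) → VC-HIT  vc=[13, 11]
6: 0x2f (blk 11, set 1) → VC-HIT  vc=[13, 3]
7: 0xd (blk 3, set 1) → VC-HIT  vc=[13, 11]
8: 0x2f (blk 11, set 1) → VC-HIT  vc=[13, 3]
9: 0xd (blk 3, set 1) → VC-HIT  vc=[13, 11]
10: 0x37 (blk 13, set 1) → VC-HIT  vc=[3, 11]
11: 0xc (blk 3, set 1) → VC-HIT  vc=[13, 11]
12: 0xd (blk 3, set 1) → L1-HIT  vc=[13, 11]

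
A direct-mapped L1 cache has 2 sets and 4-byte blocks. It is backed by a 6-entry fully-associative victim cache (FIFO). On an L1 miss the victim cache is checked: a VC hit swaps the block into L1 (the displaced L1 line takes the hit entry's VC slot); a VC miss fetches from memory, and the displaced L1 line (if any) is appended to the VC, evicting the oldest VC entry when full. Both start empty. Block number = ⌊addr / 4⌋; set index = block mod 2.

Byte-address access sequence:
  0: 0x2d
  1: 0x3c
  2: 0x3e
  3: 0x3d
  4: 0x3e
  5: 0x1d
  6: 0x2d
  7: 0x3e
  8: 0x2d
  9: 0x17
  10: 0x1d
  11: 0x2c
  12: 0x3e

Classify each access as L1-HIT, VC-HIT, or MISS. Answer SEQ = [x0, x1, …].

0: 0x2d (blk 11, set 1) → MISS  vc=[]
1: 0x3c (blk 15, set 1) → MISS  vc=[11]
2: 0x3e (blk 15, set 1) → L1-HIT  vc=[11]
3: 0x3d (blk 15, set 1) → L1-HIT  vc=[11]
4: 0x3e (blk 15, set 1) → L1-HIT  vc=[11]
5: 0x1d (blk 7, set 1) → MISS  vc=[11, 15]
6: 0x2d (blk 11, set 1) → VC-HIT  vc=[7, 15]
7: 0x3e (blk 15, set 1) → VC-HIT  vc=[7, 11]
8: 0x2d (blk 11, set 1) → VC-HIT  vc=[7, 15]
9: 0x17 (blk 5, set 1) → MISS  vc=[7, 15, 11]
10: 0x1d (blk 7, set 1) → VC-HIT  vc=[5, 15, 11]
11: 0x2c (blk 11, set 1) → VC-HIT  vc=[5, 15, 7]
12: 0x3e (blk 15, set 1) → VC-HIT  vc=[5, 11, 7]

SEQ = [MISS, MISS, L1-HIT, L1-HIT, L1-HIT, MISS, VC-HIT, VC-HIT, VC-HIT, MISS, VC-HIT, VC-HIT, VC-HIT]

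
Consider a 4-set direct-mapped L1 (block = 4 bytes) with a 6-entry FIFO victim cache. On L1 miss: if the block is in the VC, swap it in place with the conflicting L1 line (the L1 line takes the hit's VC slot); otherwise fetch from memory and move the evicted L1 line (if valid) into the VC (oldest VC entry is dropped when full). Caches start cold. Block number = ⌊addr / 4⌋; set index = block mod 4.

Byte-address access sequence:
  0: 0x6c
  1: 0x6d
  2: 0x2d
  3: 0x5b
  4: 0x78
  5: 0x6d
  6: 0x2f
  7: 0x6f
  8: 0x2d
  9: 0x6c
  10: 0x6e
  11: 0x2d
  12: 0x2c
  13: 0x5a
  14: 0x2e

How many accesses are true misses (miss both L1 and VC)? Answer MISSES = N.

MISSES = 4

#0 0x6c→b27/s3 MISS; vc=[]
#1 0x6d→b27/s3 L1-HIT; vc=[]
#2 0x2d→b11/s3 MISS; vc=[27]
#3 0x5b→b22/s2 MISS; vc=[27]
#4 0x78→b30/s2 MISS; vc=[27,22]
#5 0x6d→b27/s3 VC-HIT; vc=[11,22]
#6 0x2f→b11/s3 VC-HIT; vc=[27,22]
#7 0x6f→b27/s3 VC-HIT; vc=[11,22]
#8 0x2d→b11/s3 VC-HIT; vc=[27,22]
#9 0x6c→b27/s3 VC-HIT; vc=[11,22]
#10 0x6e→b27/s3 L1-HIT; vc=[11,22]
#11 0x2d→b11/s3 VC-HIT; vc=[27,22]
#12 0x2c→b11/s3 L1-HIT; vc=[27,22]
#13 0x5a→b22/s2 VC-HIT; vc=[27,30]
#14 0x2e→b11/s3 L1-HIT; vc=[27,30]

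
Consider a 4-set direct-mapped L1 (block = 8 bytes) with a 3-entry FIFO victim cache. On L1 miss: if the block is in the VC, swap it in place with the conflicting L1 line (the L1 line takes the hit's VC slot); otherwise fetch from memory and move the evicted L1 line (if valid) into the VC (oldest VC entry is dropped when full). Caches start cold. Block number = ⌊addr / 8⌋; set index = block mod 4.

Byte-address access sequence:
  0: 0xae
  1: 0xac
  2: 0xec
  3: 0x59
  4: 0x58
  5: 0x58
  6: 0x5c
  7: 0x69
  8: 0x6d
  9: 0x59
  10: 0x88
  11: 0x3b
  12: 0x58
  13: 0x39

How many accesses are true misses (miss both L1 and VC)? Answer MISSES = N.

#0 0xae→b21/s1 MISS; vc=[]
#1 0xac→b21/s1 L1-HIT; vc=[]
#2 0xec→b29/s1 MISS; vc=[21]
#3 0x59→b11/s3 MISS; vc=[21]
#4 0x58→b11/s3 L1-HIT; vc=[21]
#5 0x58→b11/s3 L1-HIT; vc=[21]
#6 0x5c→b11/s3 L1-HIT; vc=[21]
#7 0x69→b13/s1 MISS; vc=[21,29]
#8 0x6d→b13/s1 L1-HIT; vc=[21,29]
#9 0x59→b11/s3 L1-HIT; vc=[21,29]
#10 0x88→b17/s1 MISS; vc=[21,29,13]
#11 0x3b→b7/s3 MISS; vc=[29,13,11]
#12 0x58→b11/s3 VC-HIT; vc=[29,13,7]
#13 0x39→b7/s3 VC-HIT; vc=[29,13,11]

MISSES = 6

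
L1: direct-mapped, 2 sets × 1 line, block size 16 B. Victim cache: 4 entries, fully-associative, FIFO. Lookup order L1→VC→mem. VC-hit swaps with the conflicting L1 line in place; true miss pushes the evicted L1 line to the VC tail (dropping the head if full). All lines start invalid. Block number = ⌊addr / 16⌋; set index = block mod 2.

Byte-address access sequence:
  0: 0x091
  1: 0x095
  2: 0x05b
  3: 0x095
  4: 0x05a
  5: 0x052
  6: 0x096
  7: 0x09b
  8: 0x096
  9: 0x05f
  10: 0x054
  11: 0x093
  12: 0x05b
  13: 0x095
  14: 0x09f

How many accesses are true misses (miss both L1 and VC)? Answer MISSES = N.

MISSES = 2

#0 0x91→b9/s1 MISS; vc=[]
#1 0x95→b9/s1 L1-HIT; vc=[]
#2 0x5b→b5/s1 MISS; vc=[9]
#3 0x95→b9/s1 VC-HIT; vc=[5]
#4 0x5a→b5/s1 VC-HIT; vc=[9]
#5 0x52→b5/s1 L1-HIT; vc=[9]
#6 0x96→b9/s1 VC-HIT; vc=[5]
#7 0x9b→b9/s1 L1-HIT; vc=[5]
#8 0x96→b9/s1 L1-HIT; vc=[5]
#9 0x5f→b5/s1 VC-HIT; vc=[9]
#10 0x54→b5/s1 L1-HIT; vc=[9]
#11 0x93→b9/s1 VC-HIT; vc=[5]
#12 0x5b→b5/s1 VC-HIT; vc=[9]
#13 0x95→b9/s1 VC-HIT; vc=[5]
#14 0x9f→b9/s1 L1-HIT; vc=[5]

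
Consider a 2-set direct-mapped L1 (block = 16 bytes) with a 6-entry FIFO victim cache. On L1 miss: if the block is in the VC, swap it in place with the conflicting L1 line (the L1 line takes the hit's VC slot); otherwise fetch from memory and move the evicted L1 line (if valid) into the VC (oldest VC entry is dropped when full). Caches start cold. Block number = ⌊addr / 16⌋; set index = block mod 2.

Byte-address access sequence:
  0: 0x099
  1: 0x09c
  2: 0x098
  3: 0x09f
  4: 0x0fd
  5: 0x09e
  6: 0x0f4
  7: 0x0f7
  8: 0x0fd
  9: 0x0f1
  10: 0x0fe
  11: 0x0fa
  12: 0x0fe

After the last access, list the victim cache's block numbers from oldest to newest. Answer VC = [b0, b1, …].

#0 0x99→b9/s1 MISS; vc=[]
#1 0x9c→b9/s1 L1-HIT; vc=[]
#2 0x98→b9/s1 L1-HIT; vc=[]
#3 0x9f→b9/s1 L1-HIT; vc=[]
#4 0xfd→b15/s1 MISS; vc=[9]
#5 0x9e→b9/s1 VC-HIT; vc=[15]
#6 0xf4→b15/s1 VC-HIT; vc=[9]
#7 0xf7→b15/s1 L1-HIT; vc=[9]
#8 0xfd→b15/s1 L1-HIT; vc=[9]
#9 0xf1→b15/s1 L1-HIT; vc=[9]
#10 0xfe→b15/s1 L1-HIT; vc=[9]
#11 0xfa→b15/s1 L1-HIT; vc=[9]
#12 0xfe→b15/s1 L1-HIT; vc=[9]

VC = [9]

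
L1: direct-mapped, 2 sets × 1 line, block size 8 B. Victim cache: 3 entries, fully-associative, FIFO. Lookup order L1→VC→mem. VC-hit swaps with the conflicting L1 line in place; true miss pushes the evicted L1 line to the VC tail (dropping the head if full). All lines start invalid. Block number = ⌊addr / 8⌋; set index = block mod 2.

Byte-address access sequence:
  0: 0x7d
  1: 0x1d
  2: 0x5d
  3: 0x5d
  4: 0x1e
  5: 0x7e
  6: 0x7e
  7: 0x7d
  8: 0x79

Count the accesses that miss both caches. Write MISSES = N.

0: 0x7d (blk 15, set 1) → MISS  vc=[]
1: 0x1d (blk 3, set 1) → MISS  vc=[15]
2: 0x5d (blk 11, set 1) → MISS  vc=[15, 3]
3: 0x5d (blk 11, set 1) → L1-HIT  vc=[15, 3]
4: 0x1e (blk 3, set 1) → VC-HIT  vc=[15, 11]
5: 0x7e (blk 15, set 1) → VC-HIT  vc=[3, 11]
6: 0x7e (blk 15, set 1) → L1-HIT  vc=[3, 11]
7: 0x7d (blk 15, set 1) → L1-HIT  vc=[3, 11]
8: 0x79 (blk 15, set 1) → L1-HIT  vc=[3, 11]

MISSES = 3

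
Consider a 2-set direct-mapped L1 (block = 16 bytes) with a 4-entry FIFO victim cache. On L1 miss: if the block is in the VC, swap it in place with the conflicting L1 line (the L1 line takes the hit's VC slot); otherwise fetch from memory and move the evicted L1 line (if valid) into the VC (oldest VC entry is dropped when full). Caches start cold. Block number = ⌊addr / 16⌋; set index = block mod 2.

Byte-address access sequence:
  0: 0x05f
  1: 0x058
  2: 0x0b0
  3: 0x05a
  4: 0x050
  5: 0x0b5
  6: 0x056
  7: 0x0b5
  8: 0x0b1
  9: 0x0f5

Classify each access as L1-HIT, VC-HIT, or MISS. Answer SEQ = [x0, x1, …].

0: 0x5f (blk 5, set 1) → MISS  vc=[]
1: 0x58 (blk 5, set 1) → L1-HIT  vc=[]
2: 0xb0 (blk 11, set 1) → MISS  vc=[5]
3: 0x5a (blk 5, set 1) → VC-HIT  vc=[11]
4: 0x50 (blk 5, set 1) → L1-HIT  vc=[11]
5: 0xb5 (blk 11, set 1) → VC-HIT  vc=[5]
6: 0x56 (blk 5, set 1) → VC-HIT  vc=[11]
7: 0xb5 (blk 11, set 1) → VC-HIT  vc=[5]
8: 0xb1 (blk 11, set 1) → L1-HIT  vc=[5]
9: 0xf5 (blk 15, set 1) → MISS  vc=[5, 11]

SEQ = [MISS, L1-HIT, MISS, VC-HIT, L1-HIT, VC-HIT, VC-HIT, VC-HIT, L1-HIT, MISS]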